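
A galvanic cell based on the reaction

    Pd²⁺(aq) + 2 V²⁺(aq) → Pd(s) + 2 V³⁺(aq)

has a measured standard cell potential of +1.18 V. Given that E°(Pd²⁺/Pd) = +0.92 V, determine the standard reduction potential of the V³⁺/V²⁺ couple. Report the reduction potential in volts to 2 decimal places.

In the reaction as written the Pd²⁺/Pd couple is reduced (cathode) and V³⁺/V²⁺ is oxidized (anode), so E°cell = E°(Pd²⁺/Pd) − E°(V³⁺/V²⁺).
E°(V³⁺/V²⁺) = E°(cathode) − E°cell = +0.92 − (+1.18) = −0.26 V.

−0.26 V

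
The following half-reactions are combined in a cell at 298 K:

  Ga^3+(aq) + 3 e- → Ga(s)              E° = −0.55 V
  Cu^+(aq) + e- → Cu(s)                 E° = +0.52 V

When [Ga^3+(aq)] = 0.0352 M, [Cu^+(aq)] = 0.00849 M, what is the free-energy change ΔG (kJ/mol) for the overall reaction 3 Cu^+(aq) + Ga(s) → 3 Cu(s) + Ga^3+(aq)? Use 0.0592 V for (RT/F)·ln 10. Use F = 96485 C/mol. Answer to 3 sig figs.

E°cell = +0.52 − (−0.55) = +1.07 V; the balanced reaction transfers n = 3 electrons.
Q = [Ga^3+(aq)] / [Cu^+(aq)]^3 = 5.75×10^4, so log Q = 4.760 and E = +1.07 − (0.0592/3)(4.760) = +0.9761 V.
Then ΔG = −nFE = −3 × 96485 × +0.9761 J/mol = −283 kJ/mol.

−283 kJ/mol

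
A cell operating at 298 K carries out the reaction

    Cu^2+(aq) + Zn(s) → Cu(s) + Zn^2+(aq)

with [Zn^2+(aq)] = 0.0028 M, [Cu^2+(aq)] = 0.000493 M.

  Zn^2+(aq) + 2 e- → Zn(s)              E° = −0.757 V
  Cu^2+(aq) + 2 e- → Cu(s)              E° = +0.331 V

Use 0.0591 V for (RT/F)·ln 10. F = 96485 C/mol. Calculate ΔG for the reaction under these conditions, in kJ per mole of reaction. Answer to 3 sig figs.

The standard cell potential is +0.331 − (−0.757) = +1.088 V, with n = 2 electrons in the balanced equation.
The reaction quotient is [Zn^2+(aq)] / [Cu^2+(aq)] = 5.68; by Nernst, E = +1.088 − (0.0591/2)(0.754) = +1.0657 V.
ΔG = −nFE = −(2)(96485)(+1.0657) J/mol = −206 kJ/mol.

−206 kJ/mol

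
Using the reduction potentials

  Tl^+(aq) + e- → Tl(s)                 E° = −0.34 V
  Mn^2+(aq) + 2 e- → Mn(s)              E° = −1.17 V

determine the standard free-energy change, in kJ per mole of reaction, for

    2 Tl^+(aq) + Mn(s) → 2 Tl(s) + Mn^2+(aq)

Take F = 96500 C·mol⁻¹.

−160 kJ/mol

In the reaction as written Tl^+(aq) is reduced, so the Tl⁺/Tl couple is the cathode and Mn²⁺/Mn is the anode.
E°cell = −0.34 − (−1.17) = +0.83 V; balancing electrons gives n = 2.
ΔG° = −nFE°cell = −(2)(96500)(+0.83) J/mol = −160 kJ/mol.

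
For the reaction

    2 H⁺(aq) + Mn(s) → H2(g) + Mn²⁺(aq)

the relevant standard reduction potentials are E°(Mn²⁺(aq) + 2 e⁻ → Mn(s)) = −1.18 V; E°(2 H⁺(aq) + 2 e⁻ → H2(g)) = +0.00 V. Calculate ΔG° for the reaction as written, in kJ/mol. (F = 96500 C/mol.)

−228 kJ/mol

In the reaction as written H⁺(aq) is reduced, so the 2H⁺/H₂ couple is the cathode and Mn²⁺/Mn is the anode.
E°cell = +0.00 − (−1.18) = +1.18 V; balancing electrons gives n = 2.
ΔG° = −nFE°cell = −(2)(96500)(+1.18) J/mol = −228 kJ/mol.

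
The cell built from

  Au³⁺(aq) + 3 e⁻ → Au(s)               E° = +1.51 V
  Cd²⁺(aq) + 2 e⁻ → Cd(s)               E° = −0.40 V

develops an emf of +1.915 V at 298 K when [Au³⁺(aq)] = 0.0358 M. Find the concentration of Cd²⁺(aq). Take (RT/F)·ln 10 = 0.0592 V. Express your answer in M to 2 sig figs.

0.074 M

The Au³⁺/Au couple has the larger reduction potential, so it is the cathode: E°cell = +1.51 − (−0.40) = +1.91 V and n = 6.
Rearranging E = E° − (0.0592/n)·log Q gives log Q = 6(+1.91 − (+1.915))/0.0592 = −0.507.
Balancing electrons gives 2 Au³⁺(aq) + 3 Cd(s) → 2 Au(s) + 3 Cd²⁺(aq); thus Q = [Cd²⁺(aq)]^3 / [Au³⁺(aq)]^2.
Substituting the known concentrations and solving, log [Cd²⁺(aq)] = −1.133 and [Cd²⁺(aq)] = 0.074 M.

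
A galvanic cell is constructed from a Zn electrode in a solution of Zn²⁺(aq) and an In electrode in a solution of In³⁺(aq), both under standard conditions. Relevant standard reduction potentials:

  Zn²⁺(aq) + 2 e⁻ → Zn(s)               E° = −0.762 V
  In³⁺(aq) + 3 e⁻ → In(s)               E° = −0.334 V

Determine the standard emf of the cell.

The In³⁺/In couple has the higher E°, so In ion is reduced (cathode) and Zn is oxidized (anode).
E°cell = E°(cathode) − E°(anode) = −0.334 − (−0.762) = +0.428 V.

+0.428 V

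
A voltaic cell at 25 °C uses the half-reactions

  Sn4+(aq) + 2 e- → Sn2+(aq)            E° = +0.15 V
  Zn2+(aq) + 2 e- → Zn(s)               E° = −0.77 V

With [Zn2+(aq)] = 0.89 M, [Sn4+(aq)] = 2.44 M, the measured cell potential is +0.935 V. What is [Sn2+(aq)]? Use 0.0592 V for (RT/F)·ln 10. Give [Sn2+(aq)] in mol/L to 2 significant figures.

0.85 M

Sn⁴⁺/Sn²⁺ is the cathode (higher E°); E°cell = +0.15 − (−0.77) = +0.92 V with n = 2.
From the Nernst equation, log Q = n(E° − E)/0.0592 = 2·(+0.92 − (+0.935))/0.0592 = −0.507.
Balancing electrons gives Sn4+(aq) + Zn(s) → Sn2+(aq) + Zn2+(aq); thus Q = ([Sn2+(aq)]·[Zn2+(aq)]) / [Sn4+(aq)].
Solving for the unknown gives log [Sn2+(aq)] = −0.069, so [Sn2+(aq)] ≈ 0.85 M.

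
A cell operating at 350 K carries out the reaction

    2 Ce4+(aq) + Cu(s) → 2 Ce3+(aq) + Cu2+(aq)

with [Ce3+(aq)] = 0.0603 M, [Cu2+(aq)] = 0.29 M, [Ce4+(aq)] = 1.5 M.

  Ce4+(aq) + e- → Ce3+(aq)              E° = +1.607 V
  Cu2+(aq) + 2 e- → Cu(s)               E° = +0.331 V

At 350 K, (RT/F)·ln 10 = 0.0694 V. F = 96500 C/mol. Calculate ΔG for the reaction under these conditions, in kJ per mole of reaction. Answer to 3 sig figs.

−269 kJ/mol

E°cell = +1.607 − (+0.331) = +1.276 V; the balanced reaction transfers n = 2 electrons.
Q = ([Ce3+(aq)]^2·[Cu2+(aq)]) / [Ce4+(aq)]^2 = 0.000469, so log Q = −3.329 and E = +1.276 − (0.0694/2)(−3.329) = +1.3915 V.
Finally ΔG = −nFE = −(2)(96500 C/mol)(+1.3915 V) = −269 kJ/mol.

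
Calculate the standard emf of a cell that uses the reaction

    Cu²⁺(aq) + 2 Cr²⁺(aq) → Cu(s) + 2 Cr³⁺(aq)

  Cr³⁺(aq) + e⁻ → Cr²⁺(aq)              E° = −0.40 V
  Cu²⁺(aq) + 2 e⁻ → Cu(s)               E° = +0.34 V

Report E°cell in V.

Cu²⁺(aq) gains electrons, so the Cu²⁺/Cu couple is the cathode; the Cr³⁺/Cr²⁺ couple is the anode.
E°cell = E°(cathode) − E°(anode) = +0.34 − (−0.40) = +0.74 V.

+0.74 V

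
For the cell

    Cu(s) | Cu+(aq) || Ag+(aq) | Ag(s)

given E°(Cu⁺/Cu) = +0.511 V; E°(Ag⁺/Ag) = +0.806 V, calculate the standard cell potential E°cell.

+0.295 V

By convention the left-hand electrode in cell notation is the anode (oxidation) and the right-hand electrode is the cathode (reduction).
E°cell = E°(right) − E°(left) = +0.806 − (+0.511) = +0.295 V.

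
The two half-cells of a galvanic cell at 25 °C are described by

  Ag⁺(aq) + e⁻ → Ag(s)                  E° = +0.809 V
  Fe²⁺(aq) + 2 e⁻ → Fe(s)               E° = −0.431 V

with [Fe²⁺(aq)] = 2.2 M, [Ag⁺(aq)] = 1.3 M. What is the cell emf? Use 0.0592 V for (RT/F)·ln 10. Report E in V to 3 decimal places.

Since E°(Ag⁺/Ag) > E°(Fe²⁺/Fe), Ag⁺/Ag serves as the cathode.
E°cell = E°cat − E°an = +0.809 − (−0.431) = +1.240 V; n = 2.
Balancing gives 2 Ag⁺(aq) + Fe(s) → 2 Ag(s) + Fe²⁺(aq); hence Q = [Fe²⁺(aq)] / [Ag⁺(aq)]^2 = 1.3 (log Q = 0.115).
Applying E = E° − (RT ln10/nF)·log Q gives +1.240 − (0.0592/2)(0.115) = +1.237 V.

+1.237 V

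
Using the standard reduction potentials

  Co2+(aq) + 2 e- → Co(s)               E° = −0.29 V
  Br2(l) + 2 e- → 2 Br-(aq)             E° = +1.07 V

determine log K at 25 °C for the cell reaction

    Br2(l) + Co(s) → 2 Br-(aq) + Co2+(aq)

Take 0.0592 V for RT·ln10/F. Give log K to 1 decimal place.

log K = 45.9

The Br₂/Br⁻ couple is reduced (cathode); E°cell = +1.07 − (−0.29) = +1.36 V with n = 2.
At equilibrium E = 0, so log K = nE°cell / 0.0592 = (2)(+1.36) / 0.0592 = 45.9.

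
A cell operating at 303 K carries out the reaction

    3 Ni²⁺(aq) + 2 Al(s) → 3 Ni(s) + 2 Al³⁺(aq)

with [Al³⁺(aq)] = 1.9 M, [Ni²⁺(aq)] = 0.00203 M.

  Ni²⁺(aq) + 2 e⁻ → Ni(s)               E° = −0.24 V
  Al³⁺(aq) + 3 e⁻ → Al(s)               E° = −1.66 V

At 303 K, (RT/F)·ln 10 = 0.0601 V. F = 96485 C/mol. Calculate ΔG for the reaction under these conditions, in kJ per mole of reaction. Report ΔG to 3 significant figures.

−772 kJ/mol

The standard cell potential is −0.24 − (−1.66) = +1.42 V, with n = 6 electrons in the balanced equation.
The reaction quotient is [Al³⁺(aq)]^2 / [Ni²⁺(aq)]^3 = 4.32×10^8; by Nernst, E = +1.42 − (0.0601/6)(8.635) = +1.3335 V.
Finally ΔG = −nFE = −(6)(96485 C/mol)(+1.3335 V) = −772 kJ/mol.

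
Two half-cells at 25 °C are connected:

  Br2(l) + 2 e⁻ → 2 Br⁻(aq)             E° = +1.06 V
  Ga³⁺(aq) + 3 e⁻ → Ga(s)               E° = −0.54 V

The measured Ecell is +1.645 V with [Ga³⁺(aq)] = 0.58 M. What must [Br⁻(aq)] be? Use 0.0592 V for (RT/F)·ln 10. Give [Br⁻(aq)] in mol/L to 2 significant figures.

The Br₂/Br⁻ couple has the larger reduction potential, so it is the cathode: E°cell = +1.06 − (−0.54) = +1.60 V and n = 6.
Since E = E° − (0.0592/n)·log Q, log Q = n(E° − E)/0.0592 = −4.561.
Balancing electrons gives 3 Br2(l) + 2 Ga(s) → 6 Br⁻(aq) + 2 Ga³⁺(aq); thus Q = [Br⁻(aq)]^6·[Ga³⁺(aq)]^2.
Solving for the unknown gives log [Br⁻(aq)] = −0.681, so [Br⁻(aq)] ≈ 0.21 M.

0.21 M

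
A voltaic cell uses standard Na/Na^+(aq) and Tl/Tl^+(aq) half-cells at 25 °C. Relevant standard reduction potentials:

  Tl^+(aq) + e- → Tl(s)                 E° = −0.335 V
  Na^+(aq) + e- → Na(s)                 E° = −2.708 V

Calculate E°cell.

+2.373 V

Of the two couples in this cell, the one with the more positive reduction potential is reduced at the cathode: here that is Tl⁺/Tl (−0.335 V); Na⁺/Na (−2.708 V) is the anode.
E°cell = E°(cathode) − E°(anode) = −0.335 − (−2.708) = +2.373 V.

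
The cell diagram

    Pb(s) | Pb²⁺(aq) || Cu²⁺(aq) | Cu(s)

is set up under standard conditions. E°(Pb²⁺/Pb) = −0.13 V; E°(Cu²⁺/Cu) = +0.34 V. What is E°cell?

+0.47 V

By convention the left-hand electrode in cell notation is the anode (oxidation) and the right-hand electrode is the cathode (reduction).
E°cell = E°(right) − E°(left) = +0.34 − (−0.13) = +0.47 V.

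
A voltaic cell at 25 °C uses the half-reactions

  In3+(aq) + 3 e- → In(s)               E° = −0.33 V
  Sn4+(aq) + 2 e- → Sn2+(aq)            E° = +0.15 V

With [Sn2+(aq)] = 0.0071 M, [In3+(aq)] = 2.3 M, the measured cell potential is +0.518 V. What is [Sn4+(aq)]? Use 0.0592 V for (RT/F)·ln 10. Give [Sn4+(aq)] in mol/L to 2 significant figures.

0.24 M

With Sn⁴⁺/Sn²⁺ at the cathode and In³⁺/In at the anode, E°cell = +0.15 − (−0.33) = +0.48 V (n = 6).
Since E = E° − (0.0592/n)·log Q, log Q = n(E° − E)/0.0592 = −3.851.
The balanced reaction is 3 Sn4+(aq) + 2 In(s) → 3 Sn2+(aq) + 2 In3+(aq), so Q = ([Sn2+(aq)]^3·[In3+(aq)]^2) / [Sn4+(aq)]^3.
Substituting the known concentrations and solving, log [Sn4+(aq)] = −0.624 and [Sn4+(aq)] = 0.24 M.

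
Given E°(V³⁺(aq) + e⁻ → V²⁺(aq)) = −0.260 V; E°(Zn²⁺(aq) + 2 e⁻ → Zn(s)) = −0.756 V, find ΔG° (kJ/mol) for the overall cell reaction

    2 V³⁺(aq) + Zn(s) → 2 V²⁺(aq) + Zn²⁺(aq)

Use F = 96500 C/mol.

In the reaction as written V³⁺(aq) is reduced, so the V³⁺/V²⁺ couple is the cathode and Zn²⁺/Zn is the anode.
E°cell = −0.260 − (−0.756) = +0.496 V; balancing electrons gives n = 2.
ΔG° = −nFE°cell = −(2)(96500)(+0.496) J/mol = −95.7 kJ/mol.

−95.7 kJ/mol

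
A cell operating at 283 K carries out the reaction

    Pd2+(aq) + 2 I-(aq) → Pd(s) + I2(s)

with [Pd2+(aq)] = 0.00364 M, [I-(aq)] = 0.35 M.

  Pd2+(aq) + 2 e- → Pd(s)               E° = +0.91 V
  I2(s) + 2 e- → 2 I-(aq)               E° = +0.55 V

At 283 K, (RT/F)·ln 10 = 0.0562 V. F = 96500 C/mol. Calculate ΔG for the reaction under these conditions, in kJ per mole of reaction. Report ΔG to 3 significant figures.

−51.3 kJ/mol

The standard cell potential is +0.91 − (+0.55) = +0.36 V, with n = 2 electrons in the balanced equation.
The reaction quotient is 1 / ([Pd2+(aq)]·[I-(aq)]^2) = 2.24×10^3; by Nernst, E = +0.36 − (0.0562/2)(3.351) = +0.2658 V.
Finally ΔG = −nFE = −(2)(96500 C/mol)(+0.2658 V) = −51.3 kJ/mol.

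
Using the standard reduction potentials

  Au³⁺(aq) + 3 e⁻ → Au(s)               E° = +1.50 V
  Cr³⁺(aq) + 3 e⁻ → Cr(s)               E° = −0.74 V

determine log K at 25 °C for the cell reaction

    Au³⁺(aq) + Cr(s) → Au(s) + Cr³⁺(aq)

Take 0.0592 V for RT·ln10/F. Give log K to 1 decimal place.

The Au³⁺/Au couple is reduced (cathode); E°cell = +1.50 − (−0.74) = +2.24 V with n = 3.
At equilibrium E = 0, so log K = nE°cell / 0.0592 = (3)(+2.24) / 0.0592 = 113.5.

log K = 113.5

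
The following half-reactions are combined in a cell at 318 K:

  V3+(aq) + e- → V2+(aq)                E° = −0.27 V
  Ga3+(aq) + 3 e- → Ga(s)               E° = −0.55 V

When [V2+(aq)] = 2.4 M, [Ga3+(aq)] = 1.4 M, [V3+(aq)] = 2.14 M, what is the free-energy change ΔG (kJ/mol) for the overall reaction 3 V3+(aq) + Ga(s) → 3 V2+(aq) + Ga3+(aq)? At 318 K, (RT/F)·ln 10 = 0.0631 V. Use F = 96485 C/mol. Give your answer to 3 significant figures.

−79.3 kJ/mol

With V³⁺/V²⁺ reduced at the cathode, E°cell = −0.27 − (−0.55) = +0.28 V and n = 3.
Q = ([V2+(aq)]^3·[Ga3+(aq)]) / [V3+(aq)]^3 = 1.97, so log Q = 0.296 and E = +0.28 − (0.0631/3)(0.296) = +0.2738 V.
Then ΔG = −nFE = −3 × 96485 × +0.2738 J/mol = −79.3 kJ/mol.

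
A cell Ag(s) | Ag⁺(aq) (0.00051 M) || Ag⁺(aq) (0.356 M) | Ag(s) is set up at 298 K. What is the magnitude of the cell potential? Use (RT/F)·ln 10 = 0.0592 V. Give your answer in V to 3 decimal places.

For a concentration cell E°cell = 0, since both electrodes use the same couple.
The compartment with the higher Ag⁺(aq) concentration (0.356 M) acts as the cathode; ions are reduced there and produced at the dilute (0.00051 M) anode.
With n = 1, Ecell = −(0.0592/1)·log([dilute]/[conc]) = −(0.0592/1)·log(0.00051/0.356) = +0.168 V.

0.168 V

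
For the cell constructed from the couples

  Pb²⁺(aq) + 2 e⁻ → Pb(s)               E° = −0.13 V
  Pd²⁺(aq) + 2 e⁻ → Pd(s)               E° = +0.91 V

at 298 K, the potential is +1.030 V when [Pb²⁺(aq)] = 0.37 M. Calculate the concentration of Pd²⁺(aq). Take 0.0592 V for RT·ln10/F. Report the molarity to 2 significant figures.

0.17 M

With Pd²⁺/Pd at the cathode and Pb²⁺/Pb at the anode, E°cell = +0.91 − (−0.13) = +1.04 V (n = 2).
From the Nernst equation, log Q = n(E° − E)/0.0592 = 2·(+1.04 − (+1.030))/0.0592 = 0.338.
Balancing electrons gives Pd²⁺(aq) + Pb(s) → Pd(s) + Pb²⁺(aq); thus Q = [Pb²⁺(aq)] / [Pd²⁺(aq)].
Solving for the unknown gives log [Pd²⁺(aq)] = −0.770, so [Pd²⁺(aq)] ≈ 0.17 M.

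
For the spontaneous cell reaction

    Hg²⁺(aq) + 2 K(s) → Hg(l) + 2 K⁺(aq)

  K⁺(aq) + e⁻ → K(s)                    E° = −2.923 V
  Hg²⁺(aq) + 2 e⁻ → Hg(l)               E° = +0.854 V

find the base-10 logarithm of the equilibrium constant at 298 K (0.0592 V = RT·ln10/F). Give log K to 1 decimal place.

log K = 127.6

The Hg²⁺/Hg couple is reduced (cathode); E°cell = +0.854 − (−2.923) = +3.777 V with n = 2.
At equilibrium E = 0, so log K = nE°cell / 0.0592 = (2)(+3.777) / 0.0592 = 127.6.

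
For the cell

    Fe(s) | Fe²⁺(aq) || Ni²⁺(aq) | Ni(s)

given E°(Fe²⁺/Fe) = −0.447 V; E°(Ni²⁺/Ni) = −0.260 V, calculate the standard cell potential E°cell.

By convention the left-hand electrode in cell notation is the anode (oxidation) and the right-hand electrode is the cathode (reduction).
E°cell = E°(right) − E°(left) = −0.260 − (−0.447) = +0.187 V.

+0.187 V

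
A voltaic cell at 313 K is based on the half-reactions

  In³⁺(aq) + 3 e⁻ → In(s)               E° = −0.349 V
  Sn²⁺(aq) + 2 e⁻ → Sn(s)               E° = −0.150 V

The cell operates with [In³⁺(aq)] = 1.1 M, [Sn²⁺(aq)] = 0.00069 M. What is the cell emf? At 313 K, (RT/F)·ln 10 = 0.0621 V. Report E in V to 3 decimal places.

Since E°(Sn²⁺/Sn) > E°(In³⁺/In), Sn²⁺/Sn serves as the cathode.
E°cell = E°cat − E°an = −0.150 − (−0.349) = +0.199 V; n = 6.
The balanced reaction is 3 Sn²⁺(aq) + 2 In(s) → 3 Sn(s) + 2 In³⁺(aq), so Q = [In³⁺(aq)]^2 / [Sn²⁺(aq)]^3 = 3.68×10^9 and log Q = 9.566.
E = E° − (0.0621/n)·log Q = +0.199 − (0.0621/6)(9.566) = +0.100 V.

+0.100 V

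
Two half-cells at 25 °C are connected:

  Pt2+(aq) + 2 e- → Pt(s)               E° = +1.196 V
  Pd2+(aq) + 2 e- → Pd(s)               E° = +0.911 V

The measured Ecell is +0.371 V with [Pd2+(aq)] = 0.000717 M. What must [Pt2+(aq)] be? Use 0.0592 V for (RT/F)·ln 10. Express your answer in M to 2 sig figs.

0.58 M

The Pt²⁺/Pt couple has the larger reduction potential, so it is the cathode: E°cell = +1.196 − (+0.911) = +0.285 V and n = 2.
Since E = E° − (0.0592/n)·log Q, log Q = n(E° − E)/0.0592 = −2.905.
The balanced reaction is Pt2+(aq) + Pd(s) → Pt(s) + Pd2+(aq), so Q = [Pd2+(aq)] / [Pt2+(aq)].
Isolating [Pt2+(aq)] in Q = 10^{−2.905} yields log [Pt2+(aq)] = −0.239, i.e. 0.58 M.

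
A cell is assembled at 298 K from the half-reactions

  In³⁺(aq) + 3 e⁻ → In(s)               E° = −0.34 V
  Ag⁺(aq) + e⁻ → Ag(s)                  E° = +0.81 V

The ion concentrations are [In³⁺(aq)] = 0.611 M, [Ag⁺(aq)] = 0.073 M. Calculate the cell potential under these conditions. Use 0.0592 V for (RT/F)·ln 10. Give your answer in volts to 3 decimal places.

Ag⁺/Ag is reduced (cathode, E° = +0.81 V) and In³⁺/In is oxidized (anode).
The standard potential is +0.81 − (−0.34) = +1.15 V and the balanced reaction transfers n = 3 electrons.
The balanced reaction is 3 Ag⁺(aq) + In(s) → 3 Ag(s) + In³⁺(aq), so Q = [In³⁺(aq)] / [Ag⁺(aq)]^3 = 1.57×10^3 and log Q = 3.196.
Applying E = E° − (RT ln10/nF)·log Q gives +1.15 − (0.0592/3)(3.196) = +1.087 V.

+1.087 V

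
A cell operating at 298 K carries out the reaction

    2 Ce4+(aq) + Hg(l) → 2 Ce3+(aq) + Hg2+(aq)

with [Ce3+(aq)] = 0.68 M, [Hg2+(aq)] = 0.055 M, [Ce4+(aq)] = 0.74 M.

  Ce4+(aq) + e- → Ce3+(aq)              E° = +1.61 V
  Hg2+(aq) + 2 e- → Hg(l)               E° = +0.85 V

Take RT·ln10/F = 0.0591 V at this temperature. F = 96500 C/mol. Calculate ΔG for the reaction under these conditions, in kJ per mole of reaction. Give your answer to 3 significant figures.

E°cell = +1.61 − (+0.85) = +0.76 V; the balanced reaction transfers n = 2 electrons.
Q = ([Ce3+(aq)]^2·[Hg2+(aq)]) / [Ce4+(aq)]^2 = 0.0464, so log Q = −1.333 and E = +0.76 − (0.0591/2)(−1.333) = +0.7994 V.
Finally ΔG = −nFE = −(2)(96500 C/mol)(+0.7994 V) = −154 kJ/mol.

−154 kJ/mol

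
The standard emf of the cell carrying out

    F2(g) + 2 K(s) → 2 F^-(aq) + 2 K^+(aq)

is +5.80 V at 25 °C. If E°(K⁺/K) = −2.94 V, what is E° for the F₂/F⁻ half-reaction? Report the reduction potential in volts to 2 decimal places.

In the reaction as written the F₂/F⁻ couple is reduced (cathode) and K⁺/K is oxidized (anode), so E°cell = E°(F₂/F⁻) − E°(K⁺/K).
E°(F₂/F⁻) = E°cell + E°(anode) = +5.80 + (−2.94) = +2.86 V.

+2.86 V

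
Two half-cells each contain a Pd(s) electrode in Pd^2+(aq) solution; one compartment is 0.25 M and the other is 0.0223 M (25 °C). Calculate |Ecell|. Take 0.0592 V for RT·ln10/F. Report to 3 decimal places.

For a concentration cell E°cell = 0, since both electrodes use the same couple.
The compartment with the higher Pd^2+(aq) concentration (0.25 M) acts as the cathode; ions are reduced there and produced at the dilute (0.0223 M) anode.
With n = 2, Ecell = −(0.0592/2)·log([dilute]/[conc]) = −(0.0592/2)·log(0.0223/0.25) = +0.031 V.

0.031 V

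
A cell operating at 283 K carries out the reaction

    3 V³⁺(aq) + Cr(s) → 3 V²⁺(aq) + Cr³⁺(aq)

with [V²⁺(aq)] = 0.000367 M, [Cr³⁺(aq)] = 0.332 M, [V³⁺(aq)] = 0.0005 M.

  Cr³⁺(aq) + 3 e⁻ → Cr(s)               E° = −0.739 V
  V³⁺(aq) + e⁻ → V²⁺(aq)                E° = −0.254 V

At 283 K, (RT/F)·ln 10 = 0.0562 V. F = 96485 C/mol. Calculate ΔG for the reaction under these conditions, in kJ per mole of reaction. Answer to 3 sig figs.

With V³⁺/V²⁺ reduced at the cathode, E°cell = −0.254 − (−0.739) = +0.485 V and n = 3.
The reaction quotient is ([V²⁺(aq)]^3·[Cr³⁺(aq)]) / [V³⁺(aq)]^3 = 0.131; by Nernst, E = +0.485 − (0.0562/3)(−0.882) = +0.5015 V.
Then ΔG = −nFE = −3 × 96485 × +0.5015 J/mol = −145 kJ/mol.

−145 kJ/mol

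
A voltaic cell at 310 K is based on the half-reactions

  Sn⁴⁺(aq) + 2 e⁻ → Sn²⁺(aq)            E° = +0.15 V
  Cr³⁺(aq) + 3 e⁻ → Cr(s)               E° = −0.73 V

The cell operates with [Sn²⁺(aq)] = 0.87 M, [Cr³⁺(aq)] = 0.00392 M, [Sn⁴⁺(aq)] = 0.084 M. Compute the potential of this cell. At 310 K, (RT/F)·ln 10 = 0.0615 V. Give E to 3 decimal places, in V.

The Sn⁴⁺/Sn²⁺ couple has the more positive E°, so it is the cathode; Cr³⁺/Cr is the anode.
E°cell = +0.15 − (−0.73) = +0.88 V, with n = 6 electrons transferred.
Balancing gives 3 Sn⁴⁺(aq) + 2 Cr(s) → 3 Sn²⁺(aq) + 2 Cr³⁺(aq); hence Q = ([Sn²⁺(aq)]^3·[Cr³⁺(aq)]^2) / [Sn⁴⁺(aq)]^3 = 0.0171 (log Q = −1.768).
By the Nernst equation, E = +0.88 − (0.0615/6)·(−1.768) = +0.898 V.

+0.898 V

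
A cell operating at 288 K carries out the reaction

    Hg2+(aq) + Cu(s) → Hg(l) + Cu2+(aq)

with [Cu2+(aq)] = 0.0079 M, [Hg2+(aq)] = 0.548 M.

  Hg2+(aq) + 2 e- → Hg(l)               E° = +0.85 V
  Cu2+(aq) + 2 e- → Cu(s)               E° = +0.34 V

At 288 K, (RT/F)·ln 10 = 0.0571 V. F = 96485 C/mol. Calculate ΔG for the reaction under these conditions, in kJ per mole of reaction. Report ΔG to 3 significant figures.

The standard cell potential is +0.85 − (+0.34) = +0.51 V, with n = 2 electrons in the balanced equation.
The reaction quotient is [Cu2+(aq)] / [Hg2+(aq)] = 0.0144; by Nernst, E = +0.51 − (0.0571/2)(−1.841) = +0.5626 V.
Finally ΔG = −nFE = −(2)(96485 C/mol)(+0.5626 V) = −109 kJ/mol.

−109 kJ/mol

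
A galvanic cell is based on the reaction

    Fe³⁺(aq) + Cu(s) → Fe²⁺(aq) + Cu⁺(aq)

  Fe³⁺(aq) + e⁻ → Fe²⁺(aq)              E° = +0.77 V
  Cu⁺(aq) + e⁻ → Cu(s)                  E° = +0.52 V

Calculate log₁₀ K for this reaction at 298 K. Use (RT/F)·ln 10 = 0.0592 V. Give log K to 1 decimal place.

The Fe³⁺/Fe²⁺ couple is reduced (cathode); E°cell = +0.77 − (+0.52) = +0.25 V with n = 1.
At equilibrium E = 0, so log K = nE°cell / 0.0592 = (1)(+0.25) / 0.0592 = 4.2.

log K = 4.2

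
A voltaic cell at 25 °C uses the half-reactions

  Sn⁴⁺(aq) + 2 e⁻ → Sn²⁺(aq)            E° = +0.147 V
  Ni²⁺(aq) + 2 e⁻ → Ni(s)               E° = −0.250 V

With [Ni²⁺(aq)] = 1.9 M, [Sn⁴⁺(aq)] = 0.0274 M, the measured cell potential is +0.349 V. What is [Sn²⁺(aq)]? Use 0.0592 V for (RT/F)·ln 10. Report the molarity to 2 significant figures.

With Sn⁴⁺/Sn²⁺ at the cathode and Ni²⁺/Ni at the anode, E°cell = +0.147 − (−0.250) = +0.397 V (n = 2).
Rearranging E = E° − (0.0592/n)·log Q gives log Q = 2(+0.397 − (+0.349))/0.0592 = 1.622.
For Sn⁴⁺(aq) + Ni(s) → Sn²⁺(aq) + Ni²⁺(aq), the reaction quotient is Q = ([Sn²⁺(aq)]·[Ni²⁺(aq)]) / [Sn⁴⁺(aq)].
Solving for the unknown gives log [Sn²⁺(aq)] = −0.219, so [Sn²⁺(aq)] ≈ 0.60 M.

0.60 M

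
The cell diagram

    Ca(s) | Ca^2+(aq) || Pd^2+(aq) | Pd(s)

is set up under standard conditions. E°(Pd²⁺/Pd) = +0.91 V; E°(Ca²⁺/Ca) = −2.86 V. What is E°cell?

By convention the left-hand electrode in cell notation is the anode (oxidation) and the right-hand electrode is the cathode (reduction).
E°cell = E°(right) − E°(left) = +0.91 − (−2.86) = +3.77 V.

+3.77 V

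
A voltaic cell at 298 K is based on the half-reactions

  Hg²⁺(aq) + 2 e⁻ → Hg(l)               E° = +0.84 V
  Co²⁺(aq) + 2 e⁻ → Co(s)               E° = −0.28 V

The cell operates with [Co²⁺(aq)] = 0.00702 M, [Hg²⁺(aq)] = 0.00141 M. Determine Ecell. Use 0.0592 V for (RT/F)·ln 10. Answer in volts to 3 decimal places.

Hg²⁺/Hg is reduced (cathode, E° = +0.84 V) and Co²⁺/Co is oxidized (anode).
E°cell = E°cat − E°an = +0.84 − (−0.28) = +1.12 V; n = 2.
For the overall reaction Hg²⁺(aq) + Co(s) → Hg(l) + Co²⁺(aq), Q = [Co²⁺(aq)] / [Hg²⁺(aq)] = 4.98, giving log Q = 0.697.
By the Nernst equation, E = +1.12 − (0.0592/2)·(0.697) = +1.099 V.

+1.099 V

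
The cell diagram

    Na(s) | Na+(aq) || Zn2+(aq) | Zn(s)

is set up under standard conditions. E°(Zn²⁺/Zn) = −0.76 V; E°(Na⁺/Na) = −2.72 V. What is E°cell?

By convention the left-hand electrode in cell notation is the anode (oxidation) and the right-hand electrode is the cathode (reduction).
E°cell = E°(right) − E°(left) = −0.76 − (−2.72) = +1.96 V.

+1.96 V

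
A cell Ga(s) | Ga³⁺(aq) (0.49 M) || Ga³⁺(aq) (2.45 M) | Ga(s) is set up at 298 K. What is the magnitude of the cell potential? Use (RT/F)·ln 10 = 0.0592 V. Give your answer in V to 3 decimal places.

For a concentration cell E°cell = 0, since both electrodes use the same couple.
The compartment with the higher Ga³⁺(aq) concentration (2.45 M) acts as the cathode; ions are reduced there and produced at the dilute (0.49 M) anode.
With n = 3, Ecell = −(0.0592/3)·log([dilute]/[conc]) = −(0.0592/3)·log(0.49/2.45) = +0.014 V.

0.014 V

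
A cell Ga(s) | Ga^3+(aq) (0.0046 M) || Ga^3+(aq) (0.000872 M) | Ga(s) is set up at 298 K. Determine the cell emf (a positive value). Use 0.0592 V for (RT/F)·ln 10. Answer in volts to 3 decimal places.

For a concentration cell E°cell = 0, since both electrodes use the same couple.
The compartment with the higher Ga^3+(aq) concentration (0.0046 M) acts as the cathode; ions are reduced there and produced at the dilute (0.000872 M) anode.
With n = 3, Ecell = −(0.0592/3)·log([dilute]/[conc]) = −(0.0592/3)·log(0.000872/0.0046) = +0.014 V.

0.014 V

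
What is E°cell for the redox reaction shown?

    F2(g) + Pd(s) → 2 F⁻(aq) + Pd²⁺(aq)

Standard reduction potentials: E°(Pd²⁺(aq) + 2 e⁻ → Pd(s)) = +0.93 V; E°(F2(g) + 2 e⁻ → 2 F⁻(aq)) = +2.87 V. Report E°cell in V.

In the reaction as written, F2(g) is reduced (cathode) and Pd²⁺(aq) is produced by oxidation at the anode.
E°cell = E°(cathode) − E°(anode) = +2.87 − (+0.93) = +1.94 V.

+1.94 V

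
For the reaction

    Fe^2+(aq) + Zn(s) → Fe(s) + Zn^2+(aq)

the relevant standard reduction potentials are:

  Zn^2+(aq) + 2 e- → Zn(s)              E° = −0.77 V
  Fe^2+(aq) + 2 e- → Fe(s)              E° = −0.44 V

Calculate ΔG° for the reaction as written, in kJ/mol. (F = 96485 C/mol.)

In the reaction as written Fe^2+(aq) is reduced, so the Fe²⁺/Fe couple is the cathode and Zn²⁺/Zn is the anode.
E°cell = −0.44 − (−0.77) = +0.33 V; balancing electrons gives n = 2.
ΔG° = −nFE°cell = −(2)(96485)(+0.33) J/mol = −63.7 kJ/mol.

−63.7 kJ/mol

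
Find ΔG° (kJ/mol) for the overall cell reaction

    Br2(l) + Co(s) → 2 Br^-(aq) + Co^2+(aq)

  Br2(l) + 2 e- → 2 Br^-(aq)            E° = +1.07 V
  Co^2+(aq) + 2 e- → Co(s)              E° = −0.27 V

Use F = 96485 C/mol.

In the reaction as written Br2(l) is reduced, so the Br₂/Br⁻ couple is the cathode and Co²⁺/Co is the anode.
E°cell = +1.07 − (−0.27) = +1.34 V; balancing electrons gives n = 2.
ΔG° = −nFE°cell = −(2)(96485)(+1.34) J/mol = −259 kJ/mol.

−259 kJ/mol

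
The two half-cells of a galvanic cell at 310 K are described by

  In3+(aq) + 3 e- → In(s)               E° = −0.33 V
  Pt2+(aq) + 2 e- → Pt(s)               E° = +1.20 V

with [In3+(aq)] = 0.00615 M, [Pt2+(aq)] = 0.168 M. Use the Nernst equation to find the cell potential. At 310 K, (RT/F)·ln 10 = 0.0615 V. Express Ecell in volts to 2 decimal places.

Pt²⁺/Pt is reduced (cathode, E° = +1.20 V) and In³⁺/In is oxidized (anode).
The standard potential is +1.20 − (−0.33) = +1.53 V and the balanced reaction transfers n = 6 electrons.
The balanced reaction is 3 Pt2+(aq) + 2 In(s) → 3 Pt(s) + 2 In3+(aq), so Q = [In3+(aq)]^2 / [Pt2+(aq)]^3 = 0.00798 and log Q = −2.098.
E = E° − (0.0615/n)·log Q = +1.53 − (0.0615/6)(−2.098) = +1.55 V.

+1.55 V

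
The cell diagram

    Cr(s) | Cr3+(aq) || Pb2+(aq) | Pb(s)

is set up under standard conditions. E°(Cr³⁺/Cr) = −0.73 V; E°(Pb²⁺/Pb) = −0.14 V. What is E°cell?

By convention the left-hand electrode in cell notation is the anode (oxidation) and the right-hand electrode is the cathode (reduction).
E°cell = E°(right) − E°(left) = −0.14 − (−0.73) = +0.59 V.

+0.59 V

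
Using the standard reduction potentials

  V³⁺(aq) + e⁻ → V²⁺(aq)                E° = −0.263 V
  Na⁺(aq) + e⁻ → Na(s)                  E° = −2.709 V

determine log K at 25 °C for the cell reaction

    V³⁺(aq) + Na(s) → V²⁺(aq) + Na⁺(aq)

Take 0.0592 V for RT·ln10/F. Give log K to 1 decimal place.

The V³⁺/V²⁺ couple is reduced (cathode); E°cell = −0.263 − (−2.709) = +2.446 V with n = 1.
At equilibrium E = 0, so log K = nE°cell / 0.0592 = (1)(+2.446) / 0.0592 = 41.3.

log K = 41.3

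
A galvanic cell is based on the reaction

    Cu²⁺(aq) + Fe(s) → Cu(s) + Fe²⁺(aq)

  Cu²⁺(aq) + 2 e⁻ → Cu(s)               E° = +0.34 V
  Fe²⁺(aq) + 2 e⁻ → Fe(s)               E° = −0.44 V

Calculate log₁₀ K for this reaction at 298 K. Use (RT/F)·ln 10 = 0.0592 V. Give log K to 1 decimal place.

log K = 26.4

The Cu²⁺/Cu couple is reduced (cathode); E°cell = +0.34 − (−0.44) = +0.78 V with n = 2.
At equilibrium E = 0, so log K = nE°cell / 0.0592 = (2)(+0.78) / 0.0592 = 26.4.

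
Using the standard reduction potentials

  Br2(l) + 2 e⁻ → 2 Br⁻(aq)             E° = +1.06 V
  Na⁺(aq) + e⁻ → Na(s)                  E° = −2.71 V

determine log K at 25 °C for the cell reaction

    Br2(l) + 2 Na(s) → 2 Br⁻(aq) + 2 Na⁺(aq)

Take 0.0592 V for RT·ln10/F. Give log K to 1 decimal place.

log K = 127.4

The Br₂/Br⁻ couple is reduced (cathode); E°cell = +1.06 − (−2.71) = +3.77 V with n = 2.
At equilibrium E = 0, so log K = nE°cell / 0.0592 = (2)(+3.77) / 0.0592 = 127.4.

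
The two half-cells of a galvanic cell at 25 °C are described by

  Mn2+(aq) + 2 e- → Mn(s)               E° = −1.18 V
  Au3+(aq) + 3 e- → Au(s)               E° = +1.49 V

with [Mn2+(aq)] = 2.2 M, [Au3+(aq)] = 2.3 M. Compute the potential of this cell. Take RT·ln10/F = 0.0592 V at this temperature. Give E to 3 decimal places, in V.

+2.667 V

Since E°(Au³⁺/Au) > E°(Mn²⁺/Mn), Au³⁺/Au serves as the cathode.
E°cell = +1.49 − (−1.18) = +2.67 V, with n = 6 electrons transferred.
The balanced reaction is 2 Au3+(aq) + 3 Mn(s) → 2 Au(s) + 3 Mn2+(aq), so Q = [Mn2+(aq)]^3 / [Au3+(aq)]^2 = 2.01 and log Q = 0.304.
Applying E = E° − (RT ln10/nF)·log Q gives +2.67 − (0.0592/6)(0.304) = +2.667 V.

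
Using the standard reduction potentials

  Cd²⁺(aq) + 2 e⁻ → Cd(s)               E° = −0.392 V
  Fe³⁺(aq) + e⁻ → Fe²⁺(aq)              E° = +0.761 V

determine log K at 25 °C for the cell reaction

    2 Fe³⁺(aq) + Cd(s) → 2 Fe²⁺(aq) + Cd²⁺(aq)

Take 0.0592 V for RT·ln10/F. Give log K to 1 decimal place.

The Fe³⁺/Fe²⁺ couple is reduced (cathode); E°cell = +0.761 − (−0.392) = +1.153 V with n = 2.
At equilibrium E = 0, so log K = nE°cell / 0.0592 = (2)(+1.153) / 0.0592 = 39.0.

log K = 39.0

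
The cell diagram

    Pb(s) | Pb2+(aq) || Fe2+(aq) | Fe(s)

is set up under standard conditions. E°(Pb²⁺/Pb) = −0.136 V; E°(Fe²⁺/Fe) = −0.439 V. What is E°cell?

−0.303 V

By convention the left-hand electrode in cell notation is the anode (oxidation) and the right-hand electrode is the cathode (reduction).
E°cell = E°(right) − E°(left) = −0.439 − (−0.136) = −0.303 V.
The negative sign shows that, as written, the cell would require an external voltage to drive the reaction.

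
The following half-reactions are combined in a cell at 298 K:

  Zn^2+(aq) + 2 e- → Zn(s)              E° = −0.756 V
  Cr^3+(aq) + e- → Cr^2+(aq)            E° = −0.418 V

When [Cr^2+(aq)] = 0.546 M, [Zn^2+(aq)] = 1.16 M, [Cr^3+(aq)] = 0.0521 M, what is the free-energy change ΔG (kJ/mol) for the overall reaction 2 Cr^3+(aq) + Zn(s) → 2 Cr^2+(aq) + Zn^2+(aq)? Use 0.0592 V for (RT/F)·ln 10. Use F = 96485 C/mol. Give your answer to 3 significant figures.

−53.2 kJ/mol

The standard cell potential is −0.418 − (−0.756) = +0.338 V, with n = 2 electrons in the balanced equation.
The reaction quotient is ([Cr^2+(aq)]^2·[Zn^2+(aq)]) / [Cr^3+(aq)]^2 = 127; by Nernst, E = +0.338 − (0.0592/2)(2.105) = +0.2757 V.
Finally ΔG = −nFE = −(2)(96485 C/mol)(+0.2757 V) = −53.2 kJ/mol.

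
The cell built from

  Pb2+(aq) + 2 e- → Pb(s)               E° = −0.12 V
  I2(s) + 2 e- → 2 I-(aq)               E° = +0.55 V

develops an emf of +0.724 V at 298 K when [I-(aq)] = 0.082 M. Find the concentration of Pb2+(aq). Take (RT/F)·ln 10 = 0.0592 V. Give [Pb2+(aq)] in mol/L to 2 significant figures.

The I₂/I⁻ couple has the larger reduction potential, so it is the cathode: E°cell = +0.55 − (−0.12) = +0.67 V and n = 2.
Since E = E° − (0.0592/n)·log Q, log Q = n(E° − E)/0.0592 = −1.824.
The balanced reaction is I2(s) + Pb(s) → 2 I-(aq) + Pb2+(aq), so Q = [I-(aq)]^2·[Pb2+(aq)].
Solving for the unknown gives log [Pb2+(aq)] = 0.348, so [Pb2+(aq)] ≈ 2.2 M.

2.2 M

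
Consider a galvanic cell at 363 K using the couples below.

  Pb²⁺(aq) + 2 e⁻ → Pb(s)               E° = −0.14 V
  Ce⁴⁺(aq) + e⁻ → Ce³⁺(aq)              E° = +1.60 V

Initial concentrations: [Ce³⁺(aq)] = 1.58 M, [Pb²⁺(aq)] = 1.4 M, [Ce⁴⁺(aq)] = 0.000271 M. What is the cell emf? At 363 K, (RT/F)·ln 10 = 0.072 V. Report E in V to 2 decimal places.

Since E°(Ce⁴⁺/Ce³⁺) > E°(Pb²⁺/Pb), Ce⁴⁺/Ce³⁺ serves as the cathode.
The standard potential is +1.60 − (−0.14) = +1.74 V and the balanced reaction transfers n = 2 electrons.
The balanced reaction is 2 Ce⁴⁺(aq) + Pb(s) → 2 Ce³⁺(aq) + Pb²⁺(aq), so Q = ([Ce³⁺(aq)]^2·[Pb²⁺(aq)]) / [Ce⁴⁺(aq)]^2 = 4.76×10^7 and log Q = 7.678.
E = E° − (0.072/n)·log Q = +1.74 − (0.072/2)(7.678) = +1.46 V.

+1.46 V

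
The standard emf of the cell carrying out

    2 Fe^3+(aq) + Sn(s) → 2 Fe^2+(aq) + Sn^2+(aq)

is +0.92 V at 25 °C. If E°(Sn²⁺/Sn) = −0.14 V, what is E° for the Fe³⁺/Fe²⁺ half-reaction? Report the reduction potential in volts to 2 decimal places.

In the reaction as written the Fe³⁺/Fe²⁺ couple is reduced (cathode) and Sn²⁺/Sn is oxidized (anode), so E°cell = E°(Fe³⁺/Fe²⁺) − E°(Sn²⁺/Sn).
E°(Fe³⁺/Fe²⁺) = E°cell + E°(anode) = +0.92 + (−0.14) = +0.78 V.

+0.78 V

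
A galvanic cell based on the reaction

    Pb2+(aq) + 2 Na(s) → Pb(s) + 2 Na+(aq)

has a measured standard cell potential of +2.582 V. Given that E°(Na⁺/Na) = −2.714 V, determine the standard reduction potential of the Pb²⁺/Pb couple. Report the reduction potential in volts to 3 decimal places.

−0.132 V

In the reaction as written the Pb²⁺/Pb couple is reduced (cathode) and Na⁺/Na is oxidized (anode), so E°cell = E°(Pb²⁺/Pb) − E°(Na⁺/Na).
E°(Pb²⁺/Pb) = E°cell + E°(anode) = +2.582 + (−2.714) = −0.132 V.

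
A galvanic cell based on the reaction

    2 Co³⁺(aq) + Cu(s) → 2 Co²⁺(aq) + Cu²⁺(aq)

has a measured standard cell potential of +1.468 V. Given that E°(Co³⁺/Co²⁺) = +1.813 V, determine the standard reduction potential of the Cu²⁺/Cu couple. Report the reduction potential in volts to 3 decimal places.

+0.345 V

In the reaction as written the Co³⁺/Co²⁺ couple is reduced (cathode) and Cu²⁺/Cu is oxidized (anode), so E°cell = E°(Co³⁺/Co²⁺) − E°(Cu²⁺/Cu).
E°(Cu²⁺/Cu) = E°(cathode) − E°cell = +1.813 − (+1.468) = +0.345 V.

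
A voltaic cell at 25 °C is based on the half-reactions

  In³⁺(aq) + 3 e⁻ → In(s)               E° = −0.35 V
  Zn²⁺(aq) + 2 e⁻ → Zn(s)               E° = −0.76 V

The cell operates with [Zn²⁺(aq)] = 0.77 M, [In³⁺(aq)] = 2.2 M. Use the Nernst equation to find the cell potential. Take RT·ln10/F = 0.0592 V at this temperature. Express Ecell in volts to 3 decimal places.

The In³⁺/In couple has the more positive E°, so it is the cathode; Zn²⁺/Zn is the anode.
The standard potential is −0.35 − (−0.76) = +0.41 V and the balanced reaction transfers n = 6 electrons.
Balancing gives 2 In³⁺(aq) + 3 Zn(s) → 2 In(s) + 3 Zn²⁺(aq); hence Q = [Zn²⁺(aq)]^3 / [In³⁺(aq)]^2 = 0.0943 (log Q = −1.025).
E = E° − (0.0592/n)·log Q = +0.41 − (0.0592/6)(−1.025) = +0.420 V.

+0.420 V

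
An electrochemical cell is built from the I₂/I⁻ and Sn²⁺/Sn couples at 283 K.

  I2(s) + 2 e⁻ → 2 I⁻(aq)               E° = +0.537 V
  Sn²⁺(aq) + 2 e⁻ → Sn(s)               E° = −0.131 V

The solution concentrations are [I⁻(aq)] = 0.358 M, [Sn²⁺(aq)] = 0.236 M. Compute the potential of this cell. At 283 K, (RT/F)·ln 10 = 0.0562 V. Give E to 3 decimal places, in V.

+0.711 V

Since E°(I₂/I⁻) > E°(Sn²⁺/Sn), I₂/I⁻ serves as the cathode.
E°cell = +0.537 − (−0.131) = +0.668 V, with n = 2 electrons transferred.
Balancing gives I2(s) + Sn(s) → 2 I⁻(aq) + Sn²⁺(aq); hence Q = [I⁻(aq)]^2·[Sn²⁺(aq)] = 0.0302 (log Q = −1.519).
By the Nernst equation, E = +0.668 − (0.0562/2)·(−1.519) = +0.711 V.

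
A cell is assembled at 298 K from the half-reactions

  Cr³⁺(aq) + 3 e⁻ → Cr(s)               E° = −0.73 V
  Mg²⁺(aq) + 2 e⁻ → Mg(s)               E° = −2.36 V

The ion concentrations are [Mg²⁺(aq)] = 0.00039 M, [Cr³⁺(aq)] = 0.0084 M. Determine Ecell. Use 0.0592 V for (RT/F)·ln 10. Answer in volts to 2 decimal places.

+1.69 V

Cr³⁺/Cr is reduced (cathode, E° = −0.73 V) and Mg²⁺/Mg is oxidized (anode).
The standard potential is −0.73 − (−2.36) = +1.63 V and the balanced reaction transfers n = 6 electrons.
For the overall reaction 2 Cr³⁺(aq) + 3 Mg(s) → 2 Cr(s) + 3 Mg²⁺(aq), Q = [Mg²⁺(aq)]^3 / [Cr³⁺(aq)]^2 = 8.41×10^−7, giving log Q = −6.075.
E = E° − (0.0592/n)·log Q = +1.63 − (0.0592/6)(−6.075) = +1.69 V.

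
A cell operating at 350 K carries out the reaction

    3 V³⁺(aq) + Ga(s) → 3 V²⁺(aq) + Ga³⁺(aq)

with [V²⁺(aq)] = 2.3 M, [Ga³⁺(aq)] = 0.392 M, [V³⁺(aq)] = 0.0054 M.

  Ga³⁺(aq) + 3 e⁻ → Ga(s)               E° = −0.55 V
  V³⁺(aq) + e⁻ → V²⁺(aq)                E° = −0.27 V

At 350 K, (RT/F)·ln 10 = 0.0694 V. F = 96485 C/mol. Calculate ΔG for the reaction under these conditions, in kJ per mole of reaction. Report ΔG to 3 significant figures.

With V³⁺/V²⁺ reduced at the cathode, E°cell = −0.27 − (−0.55) = +0.28 V and n = 3.
The reaction quotient is ([V²⁺(aq)]^3·[Ga³⁺(aq)]) / [V³⁺(aq)]^3 = 3.03×10^7; by Nernst, E = +0.28 − (0.0694/3)(7.481) = +0.1069 V.
Then ΔG = −nFE = −3 × 96485 × +0.1069 J/mol = −30.9 kJ/mol.

−30.9 kJ/mol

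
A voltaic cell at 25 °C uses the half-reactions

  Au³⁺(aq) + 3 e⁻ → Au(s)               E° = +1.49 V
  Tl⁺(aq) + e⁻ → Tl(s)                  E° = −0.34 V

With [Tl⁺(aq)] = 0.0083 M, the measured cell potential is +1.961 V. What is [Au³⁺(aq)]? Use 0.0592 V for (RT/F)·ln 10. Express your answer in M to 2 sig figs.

2.5 M

Au³⁺/Au is the cathode (higher E°); E°cell = +1.49 − (−0.34) = +1.83 V with n = 3.
Rearranging E = E° − (0.0592/n)·log Q gives log Q = 3(+1.83 − (+1.961))/0.0592 = −6.639.
For Au³⁺(aq) + 3 Tl(s) → Au(s) + 3 Tl⁺(aq), the reaction quotient is Q = [Tl⁺(aq)]^3 / [Au³⁺(aq)].
Solving for the unknown gives log [Au³⁺(aq)] = 0.396, so [Au³⁺(aq)] ≈ 2.5 M.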